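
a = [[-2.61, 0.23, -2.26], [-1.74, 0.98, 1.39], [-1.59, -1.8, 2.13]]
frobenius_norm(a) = 5.31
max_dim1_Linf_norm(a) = 2.61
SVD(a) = [[-0.33, 0.92, -0.22], [0.42, 0.35, 0.84], [0.85, 0.19, -0.50]] @ diag([3.5606948497195967, 3.516539646833032, 1.7756973558103162]) @ [[-0.34, -0.33, 0.88],  [-0.94, 0.06, -0.34],  [-0.06, 0.94, 0.33]]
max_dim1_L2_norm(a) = 3.46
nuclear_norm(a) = 8.85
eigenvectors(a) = [[0.91+0.00j, -0.18-0.22j, (-0.18+0.22j)], [(0.25+0j), 0.72+0.00j, (0.72-0j)], [(0.34+0j), (0.27+0.58j), 0.27-0.58j]]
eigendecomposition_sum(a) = [[-2.90+0.00j, (-0.3+0j), (-1.11-0j)], [(-0.8+0j), -0.08+0.00j, -0.31-0.00j], [-1.09+0.00j, (-0.11+0j), -0.42-0.00j]] + [[0.14+0.12j,(0.27-0.49j),(-0.58+0.03j)], [(-0.47+0.08j),(0.53+1.3j),(0.85-1.18j)], [(-0.25-0.34j),-0.84+0.93j,(1.27+0.23j)]] + [[(0.14-0.12j), 0.27+0.49j, (-0.58-0.03j)], [-0.47-0.08j, 0.53-1.30j, 0.85+1.18j], [(-0.25+0.34j), (-0.84-0.93j), 1.27-0.23j]]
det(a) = -22.23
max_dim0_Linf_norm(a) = 2.61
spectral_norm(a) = 3.56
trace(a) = 0.50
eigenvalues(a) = [(-3.4+0j), (1.95+1.65j), (1.95-1.65j)]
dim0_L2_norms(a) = [3.52, 2.06, 3.4]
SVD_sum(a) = [[0.4, 0.40, -1.05],[-0.5, -0.5, 1.30],[-1.01, -1.01, 2.65]] + [[-3.03, 0.19, -1.08], [-1.15, 0.07, -0.41], [-0.63, 0.04, -0.23]] + [[0.02,-0.36,-0.13], [-0.09,1.4,0.5], [0.05,-0.83,-0.30]]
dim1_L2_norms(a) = [3.46, 2.43, 3.21]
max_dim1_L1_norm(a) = 5.52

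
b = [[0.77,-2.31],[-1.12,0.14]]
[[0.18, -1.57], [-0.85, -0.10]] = b@[[0.78, 0.18], [0.18, 0.74]]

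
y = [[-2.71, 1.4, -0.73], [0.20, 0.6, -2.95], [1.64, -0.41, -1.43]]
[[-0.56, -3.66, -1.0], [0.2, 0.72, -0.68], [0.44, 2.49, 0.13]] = y @ [[0.44, 1.70, -0.09], [0.48, 0.68, -0.86], [0.06, 0.01, 0.05]]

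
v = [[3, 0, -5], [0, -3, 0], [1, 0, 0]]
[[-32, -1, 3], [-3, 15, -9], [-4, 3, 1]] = v @[[-4, 3, 1], [1, -5, 3], [4, 2, 0]]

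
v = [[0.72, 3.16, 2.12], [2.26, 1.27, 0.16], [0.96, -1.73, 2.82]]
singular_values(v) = [4.29, 3.41, 1.9]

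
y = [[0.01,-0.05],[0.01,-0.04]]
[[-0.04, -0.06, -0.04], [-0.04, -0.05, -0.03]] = y@[[-1.45,0.44,-1.27], [0.53,1.36,0.48]]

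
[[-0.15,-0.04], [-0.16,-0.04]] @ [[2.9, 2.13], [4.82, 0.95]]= [[-0.63,  -0.36], [-0.66,  -0.38]]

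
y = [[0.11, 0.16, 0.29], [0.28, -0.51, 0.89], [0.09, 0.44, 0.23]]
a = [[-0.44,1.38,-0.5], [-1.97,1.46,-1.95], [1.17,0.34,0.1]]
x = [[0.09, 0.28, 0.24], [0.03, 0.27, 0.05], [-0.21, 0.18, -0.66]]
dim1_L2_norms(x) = [0.38, 0.28, 0.72]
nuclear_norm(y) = 1.67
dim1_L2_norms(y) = [0.35, 1.06, 0.5]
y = a @ x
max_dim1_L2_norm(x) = 0.72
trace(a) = 1.12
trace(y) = -0.17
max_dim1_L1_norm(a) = 5.38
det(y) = -0.00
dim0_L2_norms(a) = [2.33, 2.04, 2.02]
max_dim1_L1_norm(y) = 1.68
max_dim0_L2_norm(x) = 0.7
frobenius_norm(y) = 1.23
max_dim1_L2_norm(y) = 1.06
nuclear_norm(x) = 1.17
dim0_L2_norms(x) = [0.23, 0.43, 0.7]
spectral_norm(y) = 1.08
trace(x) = -0.30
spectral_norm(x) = 0.74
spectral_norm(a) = 3.43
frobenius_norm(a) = 3.70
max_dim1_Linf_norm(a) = 1.97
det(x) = 0.00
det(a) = -2.04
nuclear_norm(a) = 5.18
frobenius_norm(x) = 0.86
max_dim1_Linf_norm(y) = 0.89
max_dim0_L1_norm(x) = 0.95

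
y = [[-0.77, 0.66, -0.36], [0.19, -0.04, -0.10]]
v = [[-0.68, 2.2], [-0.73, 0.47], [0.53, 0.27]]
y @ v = [[-0.15,-1.48],[-0.15,0.37]]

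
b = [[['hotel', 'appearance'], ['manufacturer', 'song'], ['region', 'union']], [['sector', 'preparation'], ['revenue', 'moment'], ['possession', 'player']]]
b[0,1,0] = 'manufacturer'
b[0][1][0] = 'manufacturer'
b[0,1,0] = 'manufacturer'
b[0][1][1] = 'song'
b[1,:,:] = [['sector', 'preparation'], ['revenue', 'moment'], ['possession', 'player']]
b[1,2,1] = 'player'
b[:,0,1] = ['appearance', 'preparation']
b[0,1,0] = 'manufacturer'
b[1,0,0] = 'sector'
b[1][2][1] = 'player'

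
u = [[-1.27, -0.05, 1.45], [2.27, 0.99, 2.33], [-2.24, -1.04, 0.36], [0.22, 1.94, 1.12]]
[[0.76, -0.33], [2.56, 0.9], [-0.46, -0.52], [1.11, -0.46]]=u @ [[0.29, 0.42], [0.09, -0.36], [0.78, 0.13]]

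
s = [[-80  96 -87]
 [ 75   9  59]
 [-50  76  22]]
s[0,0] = -80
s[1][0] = 75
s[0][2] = -87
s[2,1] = 76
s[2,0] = -50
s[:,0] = [-80, 75, -50]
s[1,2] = 59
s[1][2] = 59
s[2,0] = -50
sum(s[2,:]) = 48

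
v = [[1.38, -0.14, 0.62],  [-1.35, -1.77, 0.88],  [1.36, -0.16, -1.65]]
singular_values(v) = [2.92, 1.45, 1.41]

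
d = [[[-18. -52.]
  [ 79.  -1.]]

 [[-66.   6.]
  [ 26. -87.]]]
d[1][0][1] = 6.0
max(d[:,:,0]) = 79.0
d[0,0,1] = -52.0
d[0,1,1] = -1.0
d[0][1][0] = 79.0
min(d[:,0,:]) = -66.0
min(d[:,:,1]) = -87.0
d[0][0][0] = -18.0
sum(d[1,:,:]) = -121.0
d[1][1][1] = -87.0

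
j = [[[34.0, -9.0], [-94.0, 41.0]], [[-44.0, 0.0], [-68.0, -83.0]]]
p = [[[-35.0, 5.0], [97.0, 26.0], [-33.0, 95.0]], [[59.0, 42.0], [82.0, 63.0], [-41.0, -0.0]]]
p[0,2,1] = 95.0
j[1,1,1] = -83.0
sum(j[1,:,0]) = -112.0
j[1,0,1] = 0.0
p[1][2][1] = -0.0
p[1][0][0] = 59.0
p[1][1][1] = 63.0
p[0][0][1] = 5.0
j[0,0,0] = 34.0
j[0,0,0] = 34.0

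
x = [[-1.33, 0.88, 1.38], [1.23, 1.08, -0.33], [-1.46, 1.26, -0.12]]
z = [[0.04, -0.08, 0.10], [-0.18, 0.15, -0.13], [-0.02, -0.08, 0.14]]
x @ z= [[-0.24,  0.13,  -0.05], [-0.14,  0.09,  -0.06], [-0.28,  0.32,  -0.33]]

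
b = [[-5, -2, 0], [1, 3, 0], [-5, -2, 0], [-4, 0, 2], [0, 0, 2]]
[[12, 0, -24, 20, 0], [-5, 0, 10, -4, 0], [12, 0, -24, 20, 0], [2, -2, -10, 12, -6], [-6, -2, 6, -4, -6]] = b @ [[-2, 0, 4, -4, 0], [-1, 0, 2, 0, 0], [-3, -1, 3, -2, -3]]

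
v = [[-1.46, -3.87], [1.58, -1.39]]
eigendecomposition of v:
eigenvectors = [[0.84+0.00j, 0.84-0.00j], [-0.01-0.54j, -0.01+0.54j]]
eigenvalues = [(-1.42+2.47j), (-1.42-2.47j)]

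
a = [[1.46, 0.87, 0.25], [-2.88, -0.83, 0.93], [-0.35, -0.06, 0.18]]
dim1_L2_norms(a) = [1.72, 3.14, 0.4]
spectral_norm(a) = 3.52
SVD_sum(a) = [[1.46,  0.51,  -0.33], [-2.88,  -1.01,  0.65], [-0.35,  -0.12,  0.08]] + [[0.00, 0.36, 0.58], [0.00, 0.18, 0.28], [0.00, 0.06, 0.10]] + [[-0.00, 0.0, -0.0], [-0.00, 0.00, -0.0], [0.0, -0.00, 0.0]]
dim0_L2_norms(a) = [3.25, 1.2, 0.98]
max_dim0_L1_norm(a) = 4.69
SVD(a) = [[-0.45, -0.89, -0.09],[0.89, -0.43, -0.17],[0.11, -0.15, 0.98]] @ diag([3.516934255015199, 0.7673806286810366, 0.0006454655515999127]) @ [[-0.92, -0.32, 0.21],  [-0.01, -0.53, -0.85],  [0.38, -0.78, 0.49]]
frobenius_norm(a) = 3.60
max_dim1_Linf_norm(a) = 2.88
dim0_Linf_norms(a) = [2.88, 0.87, 0.93]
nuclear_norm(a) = 4.28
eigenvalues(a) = [(0.4+1.18j), (0.4-1.18j), 0j]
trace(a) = 0.81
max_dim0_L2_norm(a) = 3.25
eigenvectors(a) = [[0.33+0.36j, 0.33-0.36j, 0.38+0.00j],[-0.86+0.00j, (-0.86-0j), -0.78+0.00j],[(-0.11+0.03j), (-0.11-0.03j), 0.49+0.00j]]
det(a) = 0.00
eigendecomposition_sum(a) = [[(0.73+0.45j), (0.44-0.08j), (0.12-0.47j)], [(-1.44+0.41j), -0.42+0.65j, 0.47+0.72j], [-0.17+0.11j, (-0.03+0.1j), (0.09+0.08j)]] + [[0.73-0.45j, (0.44+0.08j), 0.12+0.47j], [-1.44-0.41j, -0.42-0.65j, (0.47-0.72j)], [-0.17-0.11j, (-0.03-0.1j), 0.09-0.08j]] + [[(-0+0j), (-0+0j), 0j], [0.00-0.00j, -0j, (-0-0j)], [(-0+0j), -0.00+0.00j, 0j]]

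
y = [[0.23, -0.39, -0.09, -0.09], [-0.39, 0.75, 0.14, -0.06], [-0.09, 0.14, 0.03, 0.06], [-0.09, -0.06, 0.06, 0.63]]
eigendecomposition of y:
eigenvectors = [[0.47, -0.14, 0.80, -0.35], [-0.87, -0.09, 0.49, -0.0], [-0.17, 0.09, -0.29, -0.94], [-0.00, 0.98, 0.19, 0.04]]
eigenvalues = [0.99, 0.65, 0.0, -0.01]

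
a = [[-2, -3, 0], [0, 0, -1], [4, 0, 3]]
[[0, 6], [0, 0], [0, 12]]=a@ [[0, 3], [0, -4], [0, 0]]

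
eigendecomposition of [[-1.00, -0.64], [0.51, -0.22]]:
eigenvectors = [[(0.75+0j), (0.75-0j)], [-0.45-0.49j, -0.45+0.49j]]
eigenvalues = [(-0.61+0.42j), (-0.61-0.42j)]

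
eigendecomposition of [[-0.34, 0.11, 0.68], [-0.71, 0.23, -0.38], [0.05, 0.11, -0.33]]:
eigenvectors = [[(0.78+0j), (-0.13+0.37j), (-0.13-0.37j)], [0.51+0.00j, -0.90+0.00j, -0.90-0.00j], [-0.37+0.00j, (-0.13+0.15j), -0.13-0.15j]]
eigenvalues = [(-0.59+0j), (0.07+0.35j), (0.07-0.35j)]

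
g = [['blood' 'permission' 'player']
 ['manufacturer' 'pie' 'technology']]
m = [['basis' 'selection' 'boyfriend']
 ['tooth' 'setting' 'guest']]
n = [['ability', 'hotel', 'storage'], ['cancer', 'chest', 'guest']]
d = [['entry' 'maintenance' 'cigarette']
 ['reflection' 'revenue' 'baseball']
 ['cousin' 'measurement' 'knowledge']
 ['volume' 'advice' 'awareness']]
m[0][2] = 'boyfriend'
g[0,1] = 'permission'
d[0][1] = 'maintenance'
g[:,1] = ['permission', 'pie']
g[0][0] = 'blood'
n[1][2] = 'guest'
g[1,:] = ['manufacturer', 'pie', 'technology']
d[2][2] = 'knowledge'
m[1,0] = 'tooth'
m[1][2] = 'guest'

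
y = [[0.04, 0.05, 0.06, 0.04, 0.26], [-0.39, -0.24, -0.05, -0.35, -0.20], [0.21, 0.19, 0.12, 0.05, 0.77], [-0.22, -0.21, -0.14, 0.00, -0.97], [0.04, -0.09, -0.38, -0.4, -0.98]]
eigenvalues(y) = [-1.1, 0.3, -0.27, 0.0, -0.0]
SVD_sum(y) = [[0.05,0.05,0.06,0.06,0.25], [-0.06,-0.07,-0.08,-0.08,-0.35], [0.14,0.15,0.18,0.16,0.75], [-0.17,-0.19,-0.22,-0.2,-0.92], [-0.18,-0.2,-0.24,-0.22,-0.99]] + [[-0.01, -0.01, 0.0, -0.01, 0.0], [-0.36, -0.18, 0.06, -0.21, 0.13], [0.02, 0.01, -0.00, 0.01, -0.01], [0.03, 0.02, -0.01, 0.02, -0.01], [0.10, 0.05, -0.02, 0.06, -0.04]] + [[0.00, 0.00, -0.00, -0.01, 0.00], [0.03, 0.01, -0.03, -0.06, 0.01], [0.06, 0.03, -0.06, -0.12, 0.03], [-0.09, -0.04, 0.09, 0.18, -0.04], [0.12, 0.06, -0.12, -0.24, 0.05]] + [[-0.00, 0.0, 0.00, -0.0, -0.00],[-0.00, 0.0, 0.00, -0.0, -0.0],[-0.00, 0.00, 0.00, -0.0, -0.00],[-0.0, 0.0, 0.00, -0.00, -0.0],[-0.00, 0.00, 0.00, -0.0, -0.0]] + [[-0.00, 0.0, -0.0, 0.0, 0.0], [0.0, -0.00, 0.0, -0.00, -0.0], [0.00, -0.00, 0.0, -0.0, -0.00], [0.00, -0.00, 0.0, -0.0, -0.0], [-0.0, 0.00, -0.0, 0.00, 0.0]]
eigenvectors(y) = [[-0.15, -0.13, -0.05, -0.41, 0.48], [0.27, -0.33, 0.93, 0.27, -0.5], [-0.45, -0.54, -0.28, -0.81, 0.67], [0.53, 0.76, 0.21, 0.30, -0.24], [0.65, -0.06, -0.09, 0.15, -0.1]]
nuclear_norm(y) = 2.67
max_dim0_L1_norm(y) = 3.18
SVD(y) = [[-0.16, -0.03, -0.03, -0.66, 0.74], [0.22, -0.96, -0.18, -0.07, -0.06], [-0.47, 0.04, -0.37, -0.54, -0.59], [0.57, 0.09, 0.54, -0.52, -0.32], [0.62, 0.28, -0.73, -0.07, 0.05]] @ diag([1.7446824490513606, 0.5001309128560874, 0.4183829692195069, 0.0028125505357356924, 5.103367734757018e-05]) @ [[-0.17, -0.19, -0.22, -0.20, -0.92], [0.74, 0.39, -0.13, 0.45, -0.28], [-0.38, -0.19, 0.39, 0.8, -0.17], [0.28, -0.8, -0.46, 0.21, 0.18], [-0.44, 0.37, -0.76, 0.27, 0.13]]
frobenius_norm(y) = 1.86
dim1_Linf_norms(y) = [0.26, 0.39, 0.77, 0.97, 0.98]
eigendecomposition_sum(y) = [[0.00, 0.03, 0.09, 0.09, 0.24], [-0.01, -0.05, -0.15, -0.16, -0.41], [0.01, 0.08, 0.25, 0.26, 0.68], [-0.01, -0.10, -0.29, -0.31, -0.81], [-0.01, -0.12, -0.35, -0.38, -0.98]] + [[0.02, 0.01, -0.02, -0.05, 0.03],[0.05, 0.03, -0.05, -0.14, 0.08],[0.08, 0.04, -0.08, -0.23, 0.13],[-0.11, -0.06, 0.12, 0.33, -0.19],[0.01, 0.01, -0.01, -0.03, 0.01]] + [[0.02,0.01,-0.01,0.00,-0.01],[-0.44,-0.22,0.15,-0.05,0.13],[0.13,0.06,-0.05,0.01,-0.04],[-0.10,-0.05,0.04,-0.01,0.03],[0.04,0.02,-0.02,0.0,-0.01]] + [[-0.00, 0.00, 0.0, 0.0, -0.0], [0.00, -0.0, -0.0, -0.00, 0.0], [-0.0, 0.00, 0.0, 0.0, -0.0], [0.0, -0.00, -0.00, -0.0, 0.0], [0.0, -0.0, -0.0, -0.0, 0.0]] + [[-0.0, 0.00, 0.0, 0.00, -0.0],[0.00, -0.0, -0.00, -0.00, 0.00],[-0.00, 0.0, 0.0, 0.00, -0.0],[0.0, -0.0, -0.00, -0.0, 0.0],[0.00, -0.0, -0.0, -0.00, 0.0]]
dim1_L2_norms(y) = [0.28, 0.61, 0.83, 1.03, 1.13]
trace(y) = -1.06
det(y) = -0.00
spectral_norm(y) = 1.74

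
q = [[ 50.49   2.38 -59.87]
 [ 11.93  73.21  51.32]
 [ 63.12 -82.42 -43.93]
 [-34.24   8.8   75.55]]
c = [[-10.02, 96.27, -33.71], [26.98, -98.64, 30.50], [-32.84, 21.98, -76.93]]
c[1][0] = 26.98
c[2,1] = 21.98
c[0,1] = 96.27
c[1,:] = [26.98, -98.64, 30.5]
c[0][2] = -33.71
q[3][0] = -34.24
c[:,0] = [-10.02, 26.98, -32.84]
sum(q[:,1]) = 1.9699999999999882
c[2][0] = -32.84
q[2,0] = 63.12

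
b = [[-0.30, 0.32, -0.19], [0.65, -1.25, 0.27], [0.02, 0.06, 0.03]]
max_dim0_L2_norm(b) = 1.29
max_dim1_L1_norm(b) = 2.17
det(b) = -0.00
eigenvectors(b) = [[0.27,-0.84,-0.67], [-0.96,-0.37,-0.20], [0.04,0.40,0.71]]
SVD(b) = [[-0.30, -0.89, 0.34], [0.95, -0.27, 0.13], [-0.02, 0.37, 0.93]] @ diag([1.5048137486160986, 0.16379982737965226, 0.0022800277110308215]) @ [[0.47, -0.86, 0.21], [0.59, 0.48, 0.65], [0.66, 0.18, -0.73]]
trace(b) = -1.52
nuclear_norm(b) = 1.67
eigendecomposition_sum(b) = [[-0.2, 0.35, -0.09], [0.7, -1.24, 0.32], [-0.03, 0.05, -0.01]] + [[-0.11, -0.03, -0.11],[-0.05, -0.02, -0.05],[0.05, 0.02, 0.05]] + [[0.0,0.00,0.01], [0.0,0.00,0.0], [-0.00,-0.00,-0.01]]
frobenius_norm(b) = 1.51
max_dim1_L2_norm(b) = 1.43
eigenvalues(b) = [-1.45, -0.07, -0.01]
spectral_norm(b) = 1.50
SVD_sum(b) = [[-0.21, 0.39, -0.10], [0.68, -1.23, 0.30], [-0.02, 0.03, -0.01]] + [[-0.09, -0.07, -0.09], [-0.03, -0.02, -0.03], [0.04, 0.03, 0.04]] + [[0.0, 0.0, -0.0], [0.00, 0.00, -0.00], [0.0, 0.0, -0.0]]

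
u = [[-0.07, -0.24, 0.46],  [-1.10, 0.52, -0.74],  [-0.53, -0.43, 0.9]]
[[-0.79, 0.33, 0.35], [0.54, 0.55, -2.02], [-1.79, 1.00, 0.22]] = u @ [[0.56, -1.0, 1.11], [-0.41, -1.01, -0.79], [-1.85, 0.04, 0.52]]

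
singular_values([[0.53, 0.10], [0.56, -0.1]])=[0.77, 0.14]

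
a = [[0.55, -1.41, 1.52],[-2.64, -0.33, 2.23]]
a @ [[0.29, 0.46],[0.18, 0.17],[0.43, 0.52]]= [[0.56, 0.80],[0.13, -0.11]]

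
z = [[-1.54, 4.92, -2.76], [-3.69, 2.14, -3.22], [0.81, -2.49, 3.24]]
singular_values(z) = [8.5, 2.51, 1.27]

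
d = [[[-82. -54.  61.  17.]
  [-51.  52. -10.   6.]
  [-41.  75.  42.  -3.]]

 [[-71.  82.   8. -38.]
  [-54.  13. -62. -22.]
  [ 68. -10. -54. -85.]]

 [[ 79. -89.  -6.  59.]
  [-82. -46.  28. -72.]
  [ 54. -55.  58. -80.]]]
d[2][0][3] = 59.0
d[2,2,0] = 54.0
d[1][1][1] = 13.0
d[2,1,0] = -82.0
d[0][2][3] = -3.0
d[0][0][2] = 61.0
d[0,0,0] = -82.0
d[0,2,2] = 42.0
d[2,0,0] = 79.0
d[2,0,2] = -6.0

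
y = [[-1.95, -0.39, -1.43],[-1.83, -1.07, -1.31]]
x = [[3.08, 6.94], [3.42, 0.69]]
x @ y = [[-18.71, -8.63, -13.50], [-7.93, -2.07, -5.79]]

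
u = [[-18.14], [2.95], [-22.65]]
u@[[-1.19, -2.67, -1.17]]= [[21.59, 48.43, 21.22],  [-3.51, -7.88, -3.45],  [26.95, 60.48, 26.5]]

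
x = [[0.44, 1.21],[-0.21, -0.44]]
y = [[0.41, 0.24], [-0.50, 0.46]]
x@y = [[-0.42, 0.66],[0.13, -0.25]]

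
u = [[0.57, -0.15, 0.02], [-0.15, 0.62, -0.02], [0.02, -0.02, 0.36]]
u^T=[[0.57, -0.15, 0.02],[-0.15, 0.62, -0.02],[0.02, -0.02, 0.36]]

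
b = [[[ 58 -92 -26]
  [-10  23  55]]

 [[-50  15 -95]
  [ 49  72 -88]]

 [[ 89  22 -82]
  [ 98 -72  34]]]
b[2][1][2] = 34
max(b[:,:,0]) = 98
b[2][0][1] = 22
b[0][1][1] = 23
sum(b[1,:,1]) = 87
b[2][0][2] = -82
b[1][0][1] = 15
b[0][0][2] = -26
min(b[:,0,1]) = -92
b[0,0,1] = -92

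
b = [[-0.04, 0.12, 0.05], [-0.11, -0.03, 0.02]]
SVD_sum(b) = [[-0.07, 0.1, 0.05], [-0.02, 0.03, 0.02]] + [[0.03, 0.02, -0.00], [-0.09, -0.06, 0.0]]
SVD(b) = [[-0.95, -0.3], [-0.30, 0.95]] @ diag([0.13809886968039498, 0.11326386093100163]) @ [[0.52,-0.76,-0.39],[-0.82,-0.57,0.03]]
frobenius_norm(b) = 0.18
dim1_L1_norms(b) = [0.21, 0.16]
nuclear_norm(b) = 0.25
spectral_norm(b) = 0.14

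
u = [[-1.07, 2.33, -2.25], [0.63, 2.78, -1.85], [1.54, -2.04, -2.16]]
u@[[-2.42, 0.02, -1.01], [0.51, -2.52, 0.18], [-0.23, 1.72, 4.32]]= [[4.30,-9.76,-8.22], [0.32,-10.17,-8.13], [-4.27,1.46,-11.25]]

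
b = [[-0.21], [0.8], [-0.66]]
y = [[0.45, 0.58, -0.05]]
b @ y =[[-0.09, -0.12, 0.01], [0.36, 0.46, -0.04], [-0.3, -0.38, 0.03]]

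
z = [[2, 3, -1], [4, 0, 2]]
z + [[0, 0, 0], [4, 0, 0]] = [[2, 3, -1], [8, 0, 2]]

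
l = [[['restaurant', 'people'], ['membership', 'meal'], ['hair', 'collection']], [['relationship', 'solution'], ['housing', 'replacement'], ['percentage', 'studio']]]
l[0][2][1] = 'collection'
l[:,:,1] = [['people', 'meal', 'collection'], ['solution', 'replacement', 'studio']]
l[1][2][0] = 'percentage'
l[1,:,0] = ['relationship', 'housing', 'percentage']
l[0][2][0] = 'hair'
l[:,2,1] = ['collection', 'studio']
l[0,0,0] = 'restaurant'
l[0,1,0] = 'membership'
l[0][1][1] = 'meal'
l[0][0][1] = 'people'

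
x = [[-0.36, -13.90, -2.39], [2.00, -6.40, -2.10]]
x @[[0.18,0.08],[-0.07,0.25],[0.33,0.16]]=[[0.12, -3.89], [0.12, -1.78]]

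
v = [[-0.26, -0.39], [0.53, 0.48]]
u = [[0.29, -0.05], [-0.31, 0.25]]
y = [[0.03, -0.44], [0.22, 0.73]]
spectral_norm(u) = 0.48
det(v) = 0.08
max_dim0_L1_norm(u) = 0.6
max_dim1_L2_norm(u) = 0.4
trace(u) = 0.54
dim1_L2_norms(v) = [0.47, 0.72]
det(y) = 0.12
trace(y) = 0.76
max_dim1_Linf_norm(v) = 0.53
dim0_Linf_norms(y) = [0.22, 0.73]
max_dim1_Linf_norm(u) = 0.31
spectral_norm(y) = 0.87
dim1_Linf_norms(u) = [0.29, 0.31]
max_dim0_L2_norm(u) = 0.42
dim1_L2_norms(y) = [0.44, 0.76]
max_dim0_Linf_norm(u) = 0.31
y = u + v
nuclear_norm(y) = 1.01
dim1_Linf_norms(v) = [0.39, 0.53]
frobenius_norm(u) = 0.50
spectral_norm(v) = 0.85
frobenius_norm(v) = 0.85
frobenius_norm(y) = 0.88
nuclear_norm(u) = 0.60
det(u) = 0.06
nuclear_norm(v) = 0.95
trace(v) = 0.22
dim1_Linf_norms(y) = [0.44, 0.73]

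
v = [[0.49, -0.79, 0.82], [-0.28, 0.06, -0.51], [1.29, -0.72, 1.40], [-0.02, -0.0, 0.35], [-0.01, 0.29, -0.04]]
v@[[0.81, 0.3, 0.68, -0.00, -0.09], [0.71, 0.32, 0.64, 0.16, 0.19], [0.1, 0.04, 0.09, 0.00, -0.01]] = [[-0.08, -0.07, -0.10, -0.13, -0.20], [-0.24, -0.09, -0.20, 0.01, 0.04], [0.67, 0.21, 0.54, -0.12, -0.27], [0.02, 0.01, 0.02, 0.0, -0.00], [0.19, 0.09, 0.18, 0.05, 0.06]]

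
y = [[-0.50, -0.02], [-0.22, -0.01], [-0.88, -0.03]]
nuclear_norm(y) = 1.04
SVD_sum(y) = [[-0.5, -0.02], [-0.22, -0.01], [-0.88, -0.03]] + [[0.00, -0.00], [0.0, -0.00], [-0.00, 0.0]]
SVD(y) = [[-0.48, -0.60], [-0.21, -0.62], [-0.85, 0.5]] @ diag([1.0364308303102205, 0.00333676227300474]) @ [[1.0,0.04],[-0.04,1.0]]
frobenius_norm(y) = 1.04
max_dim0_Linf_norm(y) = 0.88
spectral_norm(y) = 1.04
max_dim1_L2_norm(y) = 0.88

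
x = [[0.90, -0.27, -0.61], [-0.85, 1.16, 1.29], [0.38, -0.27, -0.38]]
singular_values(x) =[2.26, 0.51, 0.0]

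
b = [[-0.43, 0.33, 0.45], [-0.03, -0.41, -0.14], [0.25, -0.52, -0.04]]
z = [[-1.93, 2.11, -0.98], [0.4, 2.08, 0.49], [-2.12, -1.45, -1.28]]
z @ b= [[0.52, -0.99, -1.12], [-0.11, -0.98, -0.13], [0.64, 0.56, -0.7]]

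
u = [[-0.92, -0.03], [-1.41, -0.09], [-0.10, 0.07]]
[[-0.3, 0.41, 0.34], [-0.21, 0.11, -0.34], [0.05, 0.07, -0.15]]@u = [[-0.34, -0.00], [0.07, -0.03], [-0.13, -0.02]]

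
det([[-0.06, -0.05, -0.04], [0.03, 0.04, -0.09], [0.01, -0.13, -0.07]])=0.001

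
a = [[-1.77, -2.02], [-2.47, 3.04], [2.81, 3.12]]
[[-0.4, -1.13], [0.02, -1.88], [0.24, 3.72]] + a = [[-2.17, -3.15], [-2.45, 1.16], [3.05, 6.84]]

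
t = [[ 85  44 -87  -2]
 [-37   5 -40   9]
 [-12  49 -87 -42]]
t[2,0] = -12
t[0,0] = 85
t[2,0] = -12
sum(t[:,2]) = -214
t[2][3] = -42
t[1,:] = [-37, 5, -40, 9]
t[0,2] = -87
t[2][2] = -87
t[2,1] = 49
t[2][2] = -87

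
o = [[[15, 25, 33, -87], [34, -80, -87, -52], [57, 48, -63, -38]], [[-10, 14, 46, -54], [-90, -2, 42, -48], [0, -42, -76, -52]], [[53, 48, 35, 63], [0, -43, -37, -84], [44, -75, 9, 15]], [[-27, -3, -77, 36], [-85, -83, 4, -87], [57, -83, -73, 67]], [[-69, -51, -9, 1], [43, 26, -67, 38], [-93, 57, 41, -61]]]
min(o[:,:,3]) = -87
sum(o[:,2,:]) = -261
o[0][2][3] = -38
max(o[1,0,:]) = 46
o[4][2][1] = 57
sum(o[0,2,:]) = 4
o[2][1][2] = -37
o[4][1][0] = 43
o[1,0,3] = -54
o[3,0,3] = 36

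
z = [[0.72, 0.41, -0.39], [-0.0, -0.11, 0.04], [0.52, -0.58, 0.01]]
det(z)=0.002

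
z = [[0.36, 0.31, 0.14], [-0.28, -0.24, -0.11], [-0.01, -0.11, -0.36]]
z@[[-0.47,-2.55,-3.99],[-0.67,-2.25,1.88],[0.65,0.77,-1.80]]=[[-0.29, -1.51, -1.11],[0.22, 1.17, 0.86],[-0.16, -0.0, 0.48]]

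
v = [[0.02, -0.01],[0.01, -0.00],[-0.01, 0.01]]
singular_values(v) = [0.03, 0.01]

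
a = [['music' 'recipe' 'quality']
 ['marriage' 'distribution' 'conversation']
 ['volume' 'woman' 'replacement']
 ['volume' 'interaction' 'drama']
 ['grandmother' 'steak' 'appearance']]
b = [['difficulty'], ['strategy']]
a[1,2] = 'conversation'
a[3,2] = 'drama'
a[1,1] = 'distribution'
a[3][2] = 'drama'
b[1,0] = 'strategy'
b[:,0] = ['difficulty', 'strategy']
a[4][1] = 'steak'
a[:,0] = ['music', 'marriage', 'volume', 'volume', 'grandmother']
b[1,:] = ['strategy']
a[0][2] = 'quality'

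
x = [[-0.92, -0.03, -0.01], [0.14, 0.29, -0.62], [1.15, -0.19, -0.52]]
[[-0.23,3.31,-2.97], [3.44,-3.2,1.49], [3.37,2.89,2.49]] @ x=[[-2.74,1.53,-0.51], [-1.9,-1.31,1.17], [0.17,0.26,-3.12]]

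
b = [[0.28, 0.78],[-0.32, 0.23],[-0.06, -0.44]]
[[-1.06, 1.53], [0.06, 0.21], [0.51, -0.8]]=b@[[-0.93, 0.60], [-1.03, 1.74]]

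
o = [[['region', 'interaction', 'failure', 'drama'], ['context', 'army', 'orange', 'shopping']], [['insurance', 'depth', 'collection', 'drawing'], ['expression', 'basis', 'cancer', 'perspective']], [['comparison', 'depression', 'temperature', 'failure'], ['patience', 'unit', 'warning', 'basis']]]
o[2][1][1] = 'unit'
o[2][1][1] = 'unit'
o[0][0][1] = 'interaction'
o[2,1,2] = 'warning'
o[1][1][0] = 'expression'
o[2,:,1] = ['depression', 'unit']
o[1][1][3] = 'perspective'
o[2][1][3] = 'basis'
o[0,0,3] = 'drama'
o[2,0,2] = 'temperature'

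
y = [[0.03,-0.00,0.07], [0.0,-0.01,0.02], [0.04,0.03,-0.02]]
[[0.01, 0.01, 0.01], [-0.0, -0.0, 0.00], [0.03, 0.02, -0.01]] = y@[[0.64, 0.11, -0.09], [0.11, 0.48, 0.04], [-0.09, 0.04, 0.23]]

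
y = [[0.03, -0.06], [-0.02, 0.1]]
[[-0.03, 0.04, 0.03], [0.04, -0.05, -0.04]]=y @ [[-0.42,0.46,0.37],  [0.34,-0.38,-0.30]]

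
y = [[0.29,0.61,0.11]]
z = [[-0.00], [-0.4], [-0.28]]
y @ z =[[-0.27]]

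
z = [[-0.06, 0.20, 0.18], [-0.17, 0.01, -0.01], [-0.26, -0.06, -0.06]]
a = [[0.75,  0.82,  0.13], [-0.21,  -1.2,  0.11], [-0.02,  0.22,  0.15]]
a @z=[[-0.22, 0.15, 0.12], [0.19, -0.06, -0.03], [-0.08, -0.01, -0.01]]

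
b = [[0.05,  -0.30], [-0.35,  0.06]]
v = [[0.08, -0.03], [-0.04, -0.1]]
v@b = [[0.01, -0.03], [0.03, 0.01]]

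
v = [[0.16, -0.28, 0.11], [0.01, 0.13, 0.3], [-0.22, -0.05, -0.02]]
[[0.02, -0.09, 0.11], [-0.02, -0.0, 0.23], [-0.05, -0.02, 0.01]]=v @ [[0.25, 0.02, -0.09], [0.02, 0.27, -0.12], [-0.09, -0.12, 0.83]]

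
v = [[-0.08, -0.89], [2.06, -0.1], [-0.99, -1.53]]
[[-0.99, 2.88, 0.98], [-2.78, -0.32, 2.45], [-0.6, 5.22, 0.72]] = v@[[-1.29, -0.31, 1.13], [1.23, -3.21, -1.2]]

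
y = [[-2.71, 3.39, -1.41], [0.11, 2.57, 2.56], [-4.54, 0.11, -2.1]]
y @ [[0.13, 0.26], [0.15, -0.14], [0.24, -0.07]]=[[-0.18, -1.08], [1.01, -0.51], [-1.08, -1.05]]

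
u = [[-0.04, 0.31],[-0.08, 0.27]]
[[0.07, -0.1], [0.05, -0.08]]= u @ [[0.15, -0.22], [0.23, -0.35]]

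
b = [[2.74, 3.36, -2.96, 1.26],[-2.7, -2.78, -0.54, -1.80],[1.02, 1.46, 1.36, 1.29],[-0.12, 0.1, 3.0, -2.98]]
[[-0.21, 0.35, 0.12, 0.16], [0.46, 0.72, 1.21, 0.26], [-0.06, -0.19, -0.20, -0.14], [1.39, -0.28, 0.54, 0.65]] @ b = [[-1.42, -1.49, 1.08, -1.22],[0.52, 1.34, 0.68, 0.07],[0.16, 0.02, -0.41, 0.43],[5.04, 6.3, -1.28, 1.01]]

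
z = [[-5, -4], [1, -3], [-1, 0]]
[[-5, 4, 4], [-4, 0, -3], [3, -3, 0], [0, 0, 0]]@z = [[25, 8], [23, 16], [-18, -3], [0, 0]]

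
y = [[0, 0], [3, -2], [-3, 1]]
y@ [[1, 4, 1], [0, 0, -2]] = [[0, 0, 0], [3, 12, 7], [-3, -12, -5]]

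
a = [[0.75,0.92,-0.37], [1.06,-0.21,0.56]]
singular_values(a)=[1.38, 1.06]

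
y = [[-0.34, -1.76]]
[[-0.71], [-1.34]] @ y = [[0.24, 1.25], [0.46, 2.36]]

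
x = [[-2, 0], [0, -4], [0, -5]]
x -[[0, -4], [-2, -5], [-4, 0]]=[[-2, 4], [2, 1], [4, -5]]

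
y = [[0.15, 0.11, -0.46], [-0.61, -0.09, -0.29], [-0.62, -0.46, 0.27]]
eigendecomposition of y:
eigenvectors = [[0.28, 0.56, -0.63], [0.74, -0.77, 0.23], [0.61, -0.30, 0.74]]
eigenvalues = [-0.57, 0.24, 0.65]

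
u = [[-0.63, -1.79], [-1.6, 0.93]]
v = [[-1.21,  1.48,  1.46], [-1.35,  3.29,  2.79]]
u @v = [[3.18, -6.82, -5.91], [0.68, 0.69, 0.26]]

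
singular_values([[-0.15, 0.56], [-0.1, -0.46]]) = [0.73, 0.17]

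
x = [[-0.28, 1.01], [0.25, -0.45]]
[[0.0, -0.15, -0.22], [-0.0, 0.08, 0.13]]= x @ [[-0.01,0.14,0.22], [0.00,-0.11,-0.16]]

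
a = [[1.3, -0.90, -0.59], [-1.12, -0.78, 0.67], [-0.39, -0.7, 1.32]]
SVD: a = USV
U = [[-0.52, -0.84, -0.18], [0.63, -0.23, -0.74], [0.58, -0.49, 0.65]]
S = [2.23, 1.46, 0.64]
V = [[-0.72, -0.19, 0.67], [-0.44, 0.87, -0.21], [0.54, 0.45, 0.71]]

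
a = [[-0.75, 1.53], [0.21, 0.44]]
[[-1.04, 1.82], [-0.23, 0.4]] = a @ [[0.16, -0.29], [-0.6, 1.05]]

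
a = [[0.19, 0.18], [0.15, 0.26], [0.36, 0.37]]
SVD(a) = [[-0.4,0.33],[-0.45,-0.88],[-0.80,0.34]] @ diag([0.6483682441093455, 0.0686922122992425]) @ [[-0.66, -0.75],[0.75, -0.66]]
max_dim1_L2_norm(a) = 0.52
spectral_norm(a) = 0.65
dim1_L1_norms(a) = [0.37, 0.41, 0.73]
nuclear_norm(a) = 0.72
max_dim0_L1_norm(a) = 0.81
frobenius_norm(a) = 0.65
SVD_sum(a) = [[0.17,0.19], [0.20,0.22], [0.34,0.39]] + [[0.02, -0.01],  [-0.05, 0.04],  [0.02, -0.02]]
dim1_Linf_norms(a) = [0.19, 0.26, 0.37]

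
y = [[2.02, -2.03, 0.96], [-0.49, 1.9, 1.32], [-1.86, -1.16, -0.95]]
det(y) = 9.31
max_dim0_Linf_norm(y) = 2.03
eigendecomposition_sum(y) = [[(1.55-0j), -2.21-0.00j, -0.35-0.00j],[(-1.05+0j), 1.50+0.00j, 0.24+0.00j],[(-0.41+0j), (0.58+0j), (0.09+0j)]] + [[(0.23+0.45j), 0.09+0.61j, (0.66+0.13j)], [0.28+0.30j, 0.20+0.46j, (0.54-0.04j)], [-0.73+0.08j, -0.87-0.20j, (-0.52+0.81j)]] + [[0.23-0.45j, 0.09-0.61j, (0.66-0.13j)], [0.28-0.30j, (0.2-0.46j), (0.54+0.04j)], [(-0.73-0.08j), (-0.87+0.2j), -0.52-0.81j]]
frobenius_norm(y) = 4.52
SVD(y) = [[-0.87, 0.18, -0.46], [0.47, 0.57, -0.67], [0.14, -0.80, -0.58]] @ diag([3.382041958641786, 2.8357936251920033, 0.971167701947936]) @ [[-0.67, 0.74, -0.1], [0.55, 0.58, 0.59], [0.50, 0.34, -0.80]]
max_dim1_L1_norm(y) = 5.01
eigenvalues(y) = [(3.14+0j), (-0.08+1.72j), (-0.08-1.72j)]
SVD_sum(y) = [[1.96, -2.17, 0.3], [-1.06, 1.18, -0.16], [-0.32, 0.36, -0.05]] + [[0.28, 0.30, 0.30], [0.90, 0.94, 0.96], [-1.26, -1.32, -1.35]] + [[-0.22, -0.15, 0.36], [-0.33, -0.22, 0.52], [-0.28, -0.19, 0.45]]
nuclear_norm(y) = 7.19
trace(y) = 2.97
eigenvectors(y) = [[(-0.81+0j), (-0.19-0.48j), -0.19+0.48j], [(0.55+0j), -0.25-0.34j, (-0.25+0.34j)], [(0.21+0j), 0.75+0.00j, (0.75-0j)]]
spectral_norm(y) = 3.38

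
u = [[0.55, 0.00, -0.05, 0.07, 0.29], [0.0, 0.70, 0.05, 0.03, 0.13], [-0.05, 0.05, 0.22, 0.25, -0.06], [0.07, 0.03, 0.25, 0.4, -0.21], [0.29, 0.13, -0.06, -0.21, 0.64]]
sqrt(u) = [[0.69+0.00j,(-0.01+0j),-0.09+0.01j,(0.12-0.01j),(0.22-0j)], [(-0.01+0j),0.83+0.00j,0.03+0.00j,(0.03-0j),0.09-0.00j], [(-0.09+0.01j),0.03+0.00j,(0.33+0.02j),0.32-0.02j,0.02-0.01j], [(0.12-0.01j),(0.03-0j),0.32-0.02j,(0.49+0.02j),(-0.2+0.01j)], [0.22-0.00j,0.09-0.00j,0.02-0.01j,-0.20+0.01j,(0.74+0j)]]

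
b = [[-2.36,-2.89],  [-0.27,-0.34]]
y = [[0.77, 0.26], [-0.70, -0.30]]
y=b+[[3.13, 3.15], [-0.43, 0.04]]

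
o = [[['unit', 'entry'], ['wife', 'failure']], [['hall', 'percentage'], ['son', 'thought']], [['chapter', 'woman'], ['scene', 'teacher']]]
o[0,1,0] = 'wife'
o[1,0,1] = 'percentage'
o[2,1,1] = 'teacher'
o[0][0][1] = 'entry'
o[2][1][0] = 'scene'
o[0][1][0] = 'wife'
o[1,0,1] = 'percentage'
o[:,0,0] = ['unit', 'hall', 'chapter']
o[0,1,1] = 'failure'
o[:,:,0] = [['unit', 'wife'], ['hall', 'son'], ['chapter', 'scene']]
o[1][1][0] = 'son'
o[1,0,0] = 'hall'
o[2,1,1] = 'teacher'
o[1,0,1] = 'percentage'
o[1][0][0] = 'hall'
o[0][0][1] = 'entry'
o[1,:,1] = ['percentage', 'thought']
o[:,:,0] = [['unit', 'wife'], ['hall', 'son'], ['chapter', 'scene']]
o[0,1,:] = ['wife', 'failure']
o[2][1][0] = 'scene'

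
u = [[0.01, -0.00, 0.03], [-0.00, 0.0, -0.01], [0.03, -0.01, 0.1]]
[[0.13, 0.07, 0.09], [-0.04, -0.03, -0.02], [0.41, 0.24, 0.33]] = u @ [[1.94, -0.68, 2.54], [3.3, -0.04, -2.82], [3.83, 2.56, 2.26]]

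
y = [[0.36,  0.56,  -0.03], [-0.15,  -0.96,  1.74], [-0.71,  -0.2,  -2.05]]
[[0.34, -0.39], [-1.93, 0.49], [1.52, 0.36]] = y @ [[0.3, -0.81], [0.37, -0.17], [-0.88, 0.12]]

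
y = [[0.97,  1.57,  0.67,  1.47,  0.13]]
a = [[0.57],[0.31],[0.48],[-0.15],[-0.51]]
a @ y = [[0.55, 0.89, 0.38, 0.84, 0.07], [0.3, 0.49, 0.21, 0.46, 0.04], [0.47, 0.75, 0.32, 0.71, 0.06], [-0.15, -0.24, -0.1, -0.22, -0.02], [-0.49, -0.80, -0.34, -0.75, -0.07]]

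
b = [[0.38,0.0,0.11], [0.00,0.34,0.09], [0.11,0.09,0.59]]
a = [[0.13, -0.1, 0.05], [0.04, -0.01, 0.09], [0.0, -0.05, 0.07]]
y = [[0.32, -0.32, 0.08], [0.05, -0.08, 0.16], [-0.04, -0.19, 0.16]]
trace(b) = 1.31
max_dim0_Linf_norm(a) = 0.13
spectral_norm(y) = 0.50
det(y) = 0.01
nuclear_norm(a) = 0.32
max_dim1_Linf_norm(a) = 0.13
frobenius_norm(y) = 0.56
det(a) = 0.00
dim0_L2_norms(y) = [0.33, 0.38, 0.24]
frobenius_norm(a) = 0.22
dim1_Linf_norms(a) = [0.13, 0.09, 0.07]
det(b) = 0.07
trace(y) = 0.40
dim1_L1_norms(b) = [0.49, 0.43, 0.79]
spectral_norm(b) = 0.66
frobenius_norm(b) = 0.81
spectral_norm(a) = 0.19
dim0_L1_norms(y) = [0.41, 0.59, 0.4]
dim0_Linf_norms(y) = [0.32, 0.32, 0.16]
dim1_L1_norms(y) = [0.72, 0.29, 0.39]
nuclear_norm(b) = 1.31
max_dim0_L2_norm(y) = 0.38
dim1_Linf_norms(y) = [0.32, 0.16, 0.19]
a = y @ b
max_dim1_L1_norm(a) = 0.28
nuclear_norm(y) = 0.81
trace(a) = 0.19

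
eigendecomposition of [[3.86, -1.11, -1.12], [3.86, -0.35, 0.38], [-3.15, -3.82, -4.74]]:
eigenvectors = [[-0.65, 0.01, 0.11], [-0.57, 0.73, -0.20], [0.5, -0.69, 0.97]]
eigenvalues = [3.75, -0.67, -4.31]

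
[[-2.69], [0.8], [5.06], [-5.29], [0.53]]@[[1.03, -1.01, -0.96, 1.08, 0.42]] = [[-2.77, 2.72, 2.58, -2.91, -1.13], [0.82, -0.81, -0.77, 0.86, 0.34], [5.21, -5.11, -4.86, 5.46, 2.13], [-5.45, 5.34, 5.08, -5.71, -2.22], [0.55, -0.54, -0.51, 0.57, 0.22]]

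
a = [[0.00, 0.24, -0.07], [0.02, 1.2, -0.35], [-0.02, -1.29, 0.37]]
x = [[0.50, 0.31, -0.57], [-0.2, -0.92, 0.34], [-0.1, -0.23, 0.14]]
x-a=[[0.5, 0.07, -0.5], [-0.22, -2.12, 0.69], [-0.08, 1.06, -0.23]]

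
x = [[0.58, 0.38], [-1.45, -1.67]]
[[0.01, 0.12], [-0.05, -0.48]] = x @ [[0.00, 0.03],[0.03, 0.26]]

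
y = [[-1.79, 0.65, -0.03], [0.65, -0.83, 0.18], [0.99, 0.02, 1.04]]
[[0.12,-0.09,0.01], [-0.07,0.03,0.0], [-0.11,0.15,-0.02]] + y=[[-1.67, 0.56, -0.02], [0.58, -0.80, 0.18], [0.88, 0.17, 1.02]]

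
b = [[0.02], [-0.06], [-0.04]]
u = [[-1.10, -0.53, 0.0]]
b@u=[[-0.02,-0.01,0.0],[0.07,0.03,0.0],[0.04,0.02,0.00]]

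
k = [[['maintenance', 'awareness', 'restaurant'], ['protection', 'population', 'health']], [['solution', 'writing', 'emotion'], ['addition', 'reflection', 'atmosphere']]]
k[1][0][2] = 'emotion'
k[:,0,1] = ['awareness', 'writing']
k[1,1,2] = 'atmosphere'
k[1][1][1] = 'reflection'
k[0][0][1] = 'awareness'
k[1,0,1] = 'writing'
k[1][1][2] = 'atmosphere'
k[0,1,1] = 'population'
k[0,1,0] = 'protection'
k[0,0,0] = 'maintenance'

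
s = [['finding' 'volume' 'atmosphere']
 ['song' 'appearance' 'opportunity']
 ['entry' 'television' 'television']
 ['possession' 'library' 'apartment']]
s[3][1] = 'library'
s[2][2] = 'television'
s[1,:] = ['song', 'appearance', 'opportunity']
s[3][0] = 'possession'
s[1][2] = 'opportunity'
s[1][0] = 'song'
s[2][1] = 'television'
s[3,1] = 'library'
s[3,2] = 'apartment'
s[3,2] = 'apartment'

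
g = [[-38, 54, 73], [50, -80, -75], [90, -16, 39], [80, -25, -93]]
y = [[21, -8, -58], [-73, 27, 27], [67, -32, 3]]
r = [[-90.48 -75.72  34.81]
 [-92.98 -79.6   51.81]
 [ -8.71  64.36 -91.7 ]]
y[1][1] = 27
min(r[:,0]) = -92.98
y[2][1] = -32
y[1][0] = -73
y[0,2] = -58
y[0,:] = [21, -8, -58]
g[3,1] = -25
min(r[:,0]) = -92.98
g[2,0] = 90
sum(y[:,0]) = 15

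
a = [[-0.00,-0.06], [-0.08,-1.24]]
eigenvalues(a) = [0.0, -1.24]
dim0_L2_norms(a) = [0.08, 1.24]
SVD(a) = [[-0.05, -1.0], [-1.0, 0.05]] @ diag([1.2440197395093597, 0.0038584596751600744]) @ [[0.06, 1.0], [-1.0, 0.06]]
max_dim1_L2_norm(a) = 1.24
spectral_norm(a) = 1.24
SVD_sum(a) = [[-0.0, -0.06], [-0.08, -1.24]] + [[0.0,-0.00], [-0.0,0.0]]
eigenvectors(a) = [[1.00, 0.05], [-0.06, 1.0]]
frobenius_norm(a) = 1.24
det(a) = -0.00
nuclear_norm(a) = 1.25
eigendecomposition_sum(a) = [[0.0, -0.0], [-0.00, 0.00]] + [[-0.0,  -0.06], [-0.08,  -1.24]]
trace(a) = -1.24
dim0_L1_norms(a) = [0.08, 1.3]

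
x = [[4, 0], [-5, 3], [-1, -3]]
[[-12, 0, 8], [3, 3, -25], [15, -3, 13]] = x@[[-3, 0, 2], [-4, 1, -5]]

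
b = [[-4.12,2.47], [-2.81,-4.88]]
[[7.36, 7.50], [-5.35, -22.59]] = b@[[-0.84,0.71], [1.58,4.22]]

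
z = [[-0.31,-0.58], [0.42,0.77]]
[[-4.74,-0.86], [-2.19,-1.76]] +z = [[-5.05, -1.44], [-1.77, -0.99]]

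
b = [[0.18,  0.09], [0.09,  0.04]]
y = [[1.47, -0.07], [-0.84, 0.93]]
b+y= [[1.65, 0.02], [-0.75, 0.97]]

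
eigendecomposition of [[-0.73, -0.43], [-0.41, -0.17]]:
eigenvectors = [[-0.89, 0.48], [-0.46, -0.88]]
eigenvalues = [-0.95, 0.05]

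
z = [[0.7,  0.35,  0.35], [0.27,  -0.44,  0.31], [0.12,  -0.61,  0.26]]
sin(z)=[[0.63, 0.35, 0.30], [0.25, -0.44, 0.3], [0.12, -0.6, 0.26]]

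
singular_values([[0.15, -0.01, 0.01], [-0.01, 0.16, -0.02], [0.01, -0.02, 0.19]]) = [0.2, 0.15, 0.14]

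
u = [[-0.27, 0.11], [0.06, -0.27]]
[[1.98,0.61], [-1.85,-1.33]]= u@[[-5.0, -0.27], [5.75, 4.87]]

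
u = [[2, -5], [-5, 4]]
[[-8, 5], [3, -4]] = u@[[1, 0], [2, -1]]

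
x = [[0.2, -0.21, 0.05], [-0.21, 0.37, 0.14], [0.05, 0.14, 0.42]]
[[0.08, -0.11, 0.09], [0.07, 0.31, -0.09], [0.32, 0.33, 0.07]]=x @ [[0.51, -0.02, 0.12], [0.26, 0.62, -0.26], [0.61, 0.58, 0.23]]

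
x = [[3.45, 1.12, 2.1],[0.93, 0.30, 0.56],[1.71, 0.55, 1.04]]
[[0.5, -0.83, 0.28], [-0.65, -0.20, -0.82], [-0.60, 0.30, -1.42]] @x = [[1.43,0.47,0.88],[-3.83,-1.24,-2.33],[-4.22,-1.36,-2.57]]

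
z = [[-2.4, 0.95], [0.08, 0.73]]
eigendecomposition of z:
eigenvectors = [[-1.00, -0.29],[0.03, -0.96]]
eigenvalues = [-2.42, 0.75]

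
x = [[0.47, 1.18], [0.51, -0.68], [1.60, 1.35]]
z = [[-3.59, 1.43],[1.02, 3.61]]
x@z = [[-0.48, 4.93], [-2.52, -1.73], [-4.37, 7.16]]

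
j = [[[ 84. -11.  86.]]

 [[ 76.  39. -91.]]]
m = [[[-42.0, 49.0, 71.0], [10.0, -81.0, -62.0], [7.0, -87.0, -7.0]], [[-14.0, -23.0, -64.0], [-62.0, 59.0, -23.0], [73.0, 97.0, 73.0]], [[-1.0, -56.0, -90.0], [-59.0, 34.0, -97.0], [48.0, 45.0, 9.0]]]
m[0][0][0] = -42.0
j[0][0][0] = 84.0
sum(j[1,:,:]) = 24.0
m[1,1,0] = -62.0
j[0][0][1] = -11.0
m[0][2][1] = -87.0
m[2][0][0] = -1.0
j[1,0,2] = -91.0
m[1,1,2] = -23.0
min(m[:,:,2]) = -97.0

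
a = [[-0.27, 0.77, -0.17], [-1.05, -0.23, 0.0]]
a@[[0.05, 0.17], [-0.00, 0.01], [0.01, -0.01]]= [[-0.02,  -0.04],  [-0.05,  -0.18]]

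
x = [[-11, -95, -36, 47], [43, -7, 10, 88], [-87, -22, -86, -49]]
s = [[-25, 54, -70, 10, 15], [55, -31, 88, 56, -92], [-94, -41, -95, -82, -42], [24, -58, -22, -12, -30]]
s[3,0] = 24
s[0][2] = -70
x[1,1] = -7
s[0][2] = -70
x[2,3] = -49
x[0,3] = 47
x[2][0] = -87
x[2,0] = -87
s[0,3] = 10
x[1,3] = 88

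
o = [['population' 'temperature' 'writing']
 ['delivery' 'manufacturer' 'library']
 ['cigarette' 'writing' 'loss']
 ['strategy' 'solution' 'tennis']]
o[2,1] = 'writing'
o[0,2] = 'writing'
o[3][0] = 'strategy'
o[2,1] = 'writing'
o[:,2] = ['writing', 'library', 'loss', 'tennis']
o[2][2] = 'loss'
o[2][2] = 'loss'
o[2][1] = 'writing'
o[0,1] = 'temperature'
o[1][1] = 'manufacturer'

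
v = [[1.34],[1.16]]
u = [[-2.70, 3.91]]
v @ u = [[-3.62, 5.24], [-3.13, 4.54]]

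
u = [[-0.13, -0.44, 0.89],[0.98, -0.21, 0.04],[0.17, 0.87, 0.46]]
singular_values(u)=[1.0, 1.0, 1.0]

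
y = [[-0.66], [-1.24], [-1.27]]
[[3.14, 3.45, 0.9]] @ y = [[-7.49]]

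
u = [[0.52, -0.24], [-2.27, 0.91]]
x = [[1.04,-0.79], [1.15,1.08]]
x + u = [[1.56, -1.03],[-1.12, 1.99]]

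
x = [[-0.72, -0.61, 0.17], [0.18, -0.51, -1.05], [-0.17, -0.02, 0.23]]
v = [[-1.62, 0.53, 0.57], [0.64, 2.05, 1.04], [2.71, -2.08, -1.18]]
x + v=[[-2.34, -0.08, 0.74], [0.82, 1.54, -0.01], [2.54, -2.1, -0.95]]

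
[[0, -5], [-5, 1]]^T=[[0, -5], [-5, 1]]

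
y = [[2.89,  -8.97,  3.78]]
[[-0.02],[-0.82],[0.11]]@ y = [[-0.06, 0.18, -0.08], [-2.37, 7.36, -3.1], [0.32, -0.99, 0.42]]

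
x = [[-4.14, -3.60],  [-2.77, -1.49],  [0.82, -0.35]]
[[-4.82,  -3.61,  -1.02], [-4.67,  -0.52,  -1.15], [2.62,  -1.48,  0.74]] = x @ [[2.53, -0.92, 0.69], [-1.57, 2.06, -0.51]]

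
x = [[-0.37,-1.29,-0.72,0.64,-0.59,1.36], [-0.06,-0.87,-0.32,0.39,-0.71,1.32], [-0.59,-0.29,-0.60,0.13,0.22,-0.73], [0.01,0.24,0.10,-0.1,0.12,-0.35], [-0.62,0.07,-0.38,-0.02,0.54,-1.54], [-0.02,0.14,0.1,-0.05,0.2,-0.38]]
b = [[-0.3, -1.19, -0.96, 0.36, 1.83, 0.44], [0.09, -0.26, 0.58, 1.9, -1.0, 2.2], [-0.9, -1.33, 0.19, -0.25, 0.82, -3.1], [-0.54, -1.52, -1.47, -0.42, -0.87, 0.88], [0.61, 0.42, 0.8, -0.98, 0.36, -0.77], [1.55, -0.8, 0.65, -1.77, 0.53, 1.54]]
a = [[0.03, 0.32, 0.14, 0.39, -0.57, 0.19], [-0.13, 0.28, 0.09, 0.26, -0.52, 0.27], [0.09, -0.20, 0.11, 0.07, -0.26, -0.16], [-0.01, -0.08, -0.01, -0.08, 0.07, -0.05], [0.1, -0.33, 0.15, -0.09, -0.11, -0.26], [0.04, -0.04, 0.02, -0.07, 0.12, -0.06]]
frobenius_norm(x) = 3.63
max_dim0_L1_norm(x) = 5.68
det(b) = 0.54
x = a @ b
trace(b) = 1.11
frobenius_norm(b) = 6.89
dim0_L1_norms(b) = [3.99, 5.52, 4.65, 5.68, 5.41, 8.93]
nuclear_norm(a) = 1.92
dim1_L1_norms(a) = [1.64, 1.55, 0.89, 0.3, 1.04, 0.35]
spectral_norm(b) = 4.61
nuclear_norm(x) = 5.23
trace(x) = -1.78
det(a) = -0.00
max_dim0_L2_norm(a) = 0.83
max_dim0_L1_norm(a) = 1.65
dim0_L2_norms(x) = [0.93, 1.61, 1.07, 0.77, 1.12, 2.6]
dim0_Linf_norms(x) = [0.62, 1.29, 0.72, 0.64, 0.71, 1.54]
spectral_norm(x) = 3.17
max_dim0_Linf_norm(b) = 3.1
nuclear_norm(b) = 14.43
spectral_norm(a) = 1.10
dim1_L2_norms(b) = [2.47, 3.14, 3.6, 2.54, 1.69, 3.04]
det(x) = 0.00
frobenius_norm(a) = 1.26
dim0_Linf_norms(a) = [0.13, 0.33, 0.15, 0.39, 0.57, 0.27]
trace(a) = 0.17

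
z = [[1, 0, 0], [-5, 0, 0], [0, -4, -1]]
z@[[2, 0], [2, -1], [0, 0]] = [[2, 0], [-10, 0], [-8, 4]]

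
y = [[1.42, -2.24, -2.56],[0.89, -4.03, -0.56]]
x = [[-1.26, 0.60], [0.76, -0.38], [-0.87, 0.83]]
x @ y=[[-1.26,0.40,2.89], [0.74,-0.17,-1.73], [-0.50,-1.4,1.76]]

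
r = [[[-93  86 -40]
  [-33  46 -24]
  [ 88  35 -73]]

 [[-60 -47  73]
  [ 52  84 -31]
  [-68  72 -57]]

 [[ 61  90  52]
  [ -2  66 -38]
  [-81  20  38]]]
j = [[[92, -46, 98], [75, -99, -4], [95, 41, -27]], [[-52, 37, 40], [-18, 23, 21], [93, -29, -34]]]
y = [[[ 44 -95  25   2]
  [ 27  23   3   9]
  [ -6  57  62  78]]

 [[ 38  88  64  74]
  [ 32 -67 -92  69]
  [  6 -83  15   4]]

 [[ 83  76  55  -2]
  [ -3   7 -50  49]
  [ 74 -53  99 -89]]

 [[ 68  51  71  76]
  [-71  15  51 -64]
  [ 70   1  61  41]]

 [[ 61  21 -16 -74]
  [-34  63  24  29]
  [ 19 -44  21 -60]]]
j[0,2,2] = -27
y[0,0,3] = 2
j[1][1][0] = -18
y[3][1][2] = 51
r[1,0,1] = -47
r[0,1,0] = -33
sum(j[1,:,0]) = 23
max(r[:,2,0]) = 88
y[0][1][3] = 9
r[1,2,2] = -57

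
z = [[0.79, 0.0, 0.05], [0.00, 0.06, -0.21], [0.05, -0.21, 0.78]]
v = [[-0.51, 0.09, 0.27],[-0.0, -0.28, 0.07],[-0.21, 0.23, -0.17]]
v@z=[[-0.39, -0.05, 0.17], [0.00, -0.03, 0.11], [-0.17, 0.05, -0.19]]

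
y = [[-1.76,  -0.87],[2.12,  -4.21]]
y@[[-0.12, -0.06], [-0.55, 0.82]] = [[0.69, -0.61], [2.06, -3.58]]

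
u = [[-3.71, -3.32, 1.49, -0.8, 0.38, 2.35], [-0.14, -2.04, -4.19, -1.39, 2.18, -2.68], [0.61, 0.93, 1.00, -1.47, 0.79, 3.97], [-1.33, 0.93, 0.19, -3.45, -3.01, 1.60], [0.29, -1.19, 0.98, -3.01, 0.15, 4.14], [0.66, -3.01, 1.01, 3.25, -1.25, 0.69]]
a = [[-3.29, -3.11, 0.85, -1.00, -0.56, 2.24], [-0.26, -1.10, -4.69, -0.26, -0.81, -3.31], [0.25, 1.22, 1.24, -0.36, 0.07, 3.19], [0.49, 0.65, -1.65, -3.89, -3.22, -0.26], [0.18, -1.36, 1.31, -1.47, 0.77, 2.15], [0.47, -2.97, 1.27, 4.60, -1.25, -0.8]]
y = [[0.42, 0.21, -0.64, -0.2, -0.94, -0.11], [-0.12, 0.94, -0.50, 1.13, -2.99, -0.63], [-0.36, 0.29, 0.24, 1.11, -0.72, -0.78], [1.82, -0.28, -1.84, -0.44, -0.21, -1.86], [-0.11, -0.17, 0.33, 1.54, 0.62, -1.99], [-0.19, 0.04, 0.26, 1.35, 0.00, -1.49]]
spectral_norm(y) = 4.18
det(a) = 2252.04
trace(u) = -7.36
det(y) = -0.00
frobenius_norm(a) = 12.24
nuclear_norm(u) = 27.85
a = y + u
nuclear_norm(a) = 26.24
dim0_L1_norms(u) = [6.74, 11.42, 8.86, 13.37, 7.76, 15.43]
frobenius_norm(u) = 12.95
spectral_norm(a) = 7.62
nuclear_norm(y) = 10.52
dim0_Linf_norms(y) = [1.82, 0.94, 1.84, 1.54, 2.99, 1.99]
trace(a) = -7.07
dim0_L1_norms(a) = [4.94, 10.41, 11.01, 11.58, 6.68, 11.95]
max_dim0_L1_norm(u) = 15.43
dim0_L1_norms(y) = [3.02, 1.93, 3.81, 5.77, 5.48, 6.86]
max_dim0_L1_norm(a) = 11.95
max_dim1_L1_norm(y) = 6.45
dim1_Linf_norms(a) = [3.29, 4.69, 3.19, 3.89, 2.15, 4.6]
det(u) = 2366.92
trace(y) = 0.29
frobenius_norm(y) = 6.12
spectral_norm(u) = 8.61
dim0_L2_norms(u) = [4.06, 5.23, 4.77, 6.02, 4.02, 6.97]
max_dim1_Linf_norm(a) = 4.69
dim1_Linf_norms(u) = [3.71, 4.19, 3.97, 3.45, 4.14, 3.25]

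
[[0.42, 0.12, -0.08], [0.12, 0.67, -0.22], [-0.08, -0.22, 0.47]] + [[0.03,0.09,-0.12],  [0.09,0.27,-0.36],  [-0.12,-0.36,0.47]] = [[0.45, 0.21, -0.2], [0.21, 0.94, -0.58], [-0.20, -0.58, 0.94]]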